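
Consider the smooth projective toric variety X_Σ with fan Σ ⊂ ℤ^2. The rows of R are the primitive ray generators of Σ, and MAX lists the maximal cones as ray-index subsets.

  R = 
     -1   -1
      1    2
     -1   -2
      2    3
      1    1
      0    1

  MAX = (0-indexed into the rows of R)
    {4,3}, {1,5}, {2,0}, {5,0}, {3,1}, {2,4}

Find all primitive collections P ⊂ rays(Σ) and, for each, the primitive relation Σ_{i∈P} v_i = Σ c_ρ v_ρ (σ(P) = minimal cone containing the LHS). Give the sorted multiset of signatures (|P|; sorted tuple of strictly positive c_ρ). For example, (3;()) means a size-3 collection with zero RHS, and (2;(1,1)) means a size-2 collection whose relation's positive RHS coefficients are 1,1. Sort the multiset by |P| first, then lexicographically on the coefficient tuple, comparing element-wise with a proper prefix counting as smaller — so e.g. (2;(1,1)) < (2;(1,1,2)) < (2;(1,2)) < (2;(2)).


9 collections generate NE(X_Σ); each relation:

  P={0,4}:  v_{0} + v_{4} = 0 — sig = (2;())
  P={1,2}:  v_{1} + v_{2} = 0 — sig = (2;())
  P={0,1}:  v_{0} + v_{1} = v_{5} — sig = (2;(1))
  P={0,3}:  v_{0} + v_{3} = v_{1} — sig = (2;(1))
  P={1,4}:  v_{1} + v_{4} = v_{3} — sig = (2;(1))
  P={2,3}:  v_{2} + v_{3} = v_{4} — sig = (2;(1))
  P={2,5}:  v_{2} + v_{5} = v_{0} — sig = (2;(1))
  P={4,5}:  v_{4} + v_{5} = v_{1} — sig = (2;(1))
  P={3,5}:  v_{3} + v_{5} = 2·v_{1} — sig = (2;(2))

Sorted signature multiset PRS(X):
[(2;()), (2;()), (2;(1)), (2;(1)), (2;(1)), (2;(1)), (2;(1)), (2;(1)), (2;(2))]


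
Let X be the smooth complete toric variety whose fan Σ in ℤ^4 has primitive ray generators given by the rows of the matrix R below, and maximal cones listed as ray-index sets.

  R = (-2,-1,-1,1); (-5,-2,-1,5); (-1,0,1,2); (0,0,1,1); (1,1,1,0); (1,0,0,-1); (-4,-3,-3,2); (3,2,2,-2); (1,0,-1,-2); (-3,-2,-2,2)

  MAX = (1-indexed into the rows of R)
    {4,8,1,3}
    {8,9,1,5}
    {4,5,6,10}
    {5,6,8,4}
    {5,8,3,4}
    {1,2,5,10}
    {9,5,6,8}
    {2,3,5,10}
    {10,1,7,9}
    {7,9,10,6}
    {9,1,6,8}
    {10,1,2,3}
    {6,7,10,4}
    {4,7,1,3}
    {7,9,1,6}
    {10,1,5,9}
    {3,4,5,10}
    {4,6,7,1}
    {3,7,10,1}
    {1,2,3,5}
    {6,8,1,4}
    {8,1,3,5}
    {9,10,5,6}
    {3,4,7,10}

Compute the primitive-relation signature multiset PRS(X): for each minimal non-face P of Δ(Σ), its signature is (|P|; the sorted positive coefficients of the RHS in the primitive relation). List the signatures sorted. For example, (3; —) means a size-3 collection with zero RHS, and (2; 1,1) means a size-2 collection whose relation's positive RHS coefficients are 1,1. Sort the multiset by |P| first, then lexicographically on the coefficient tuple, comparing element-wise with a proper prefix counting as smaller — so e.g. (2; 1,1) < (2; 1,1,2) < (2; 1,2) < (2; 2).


Σ has 16 primitive collections:

  P={3,9}:  v_{3} + v_{9} = 0  ⇒ sig = (2; —)
  P={8,10}:  v_{8} + v_{10} = 0  ⇒ sig = (2; —)
  P={3,6}:  v_{3} + v_{6} = v_{4}  ⇒ sig = (2; 1)
  P={4,9}:  v_{4} + v_{9} = v_{6}  ⇒ sig = (2; 1)
  P={5,7}:  v_{5} + v_{7} = v_{10}  ⇒ sig = (2; 1)
  P={2,6}:  v_{2} + v_{6} = v_{3} + v_{10}  ⇒ sig = (2; 1,1)
  P={7,8}:  v_{7} + v_{8} = v_{1} + v_{6}  ⇒ sig = (2; 1,1)
  P={2,8}:  v_{2} + v_{8} = v_{1} + v_{3} + v_{5}  ⇒ sig = (2; 1,1,1)
  P={2,9}:  v_{2} + v_{9} = v_{1} + v_{5} + v_{10}  ⇒ sig = (2; 1,1,1)
  P={2,7}:  v_{2} + v_{7} = v_{1} + v_{3} + 2·v_{10}  ⇒ sig = (2; 1,1,2)
  P={2,4}:  v_{2} + v_{4} = 2·v_{3} + v_{10}  ⇒ sig = (2; 1,2)
  P={1,5,6}:  v_{1} + v_{5} + v_{6} = 0  ⇒ sig = (3; —)
  P={1,4,5}:  v_{1} + v_{4} + v_{5} = v_{3}  ⇒ sig = (3; 1)
  P={1,6,10}:  v_{1} + v_{6} + v_{10} = v_{7}  ⇒ sig = (3; 1)
  P={1,4,10}:  v_{1} + v_{4} + v_{10} = v_{3} + v_{7}  ⇒ sig = (3; 1,1)
  P={1,3,5,10}:  v_{1} + v_{3} + v_{5} + v_{10} = v_{2}  ⇒ sig = (4; 1)

Sorted signature multiset PRS(X):
{ (2; —) ×2,  (2; 1) ×3,  (2; 1,1) ×2,  (2; 1,1,1) ×2,  (2; 1,1,2),  (2; 1,2),  (3; —),  (3; 1) ×2,  (3; 1,1),  (4; 1) }


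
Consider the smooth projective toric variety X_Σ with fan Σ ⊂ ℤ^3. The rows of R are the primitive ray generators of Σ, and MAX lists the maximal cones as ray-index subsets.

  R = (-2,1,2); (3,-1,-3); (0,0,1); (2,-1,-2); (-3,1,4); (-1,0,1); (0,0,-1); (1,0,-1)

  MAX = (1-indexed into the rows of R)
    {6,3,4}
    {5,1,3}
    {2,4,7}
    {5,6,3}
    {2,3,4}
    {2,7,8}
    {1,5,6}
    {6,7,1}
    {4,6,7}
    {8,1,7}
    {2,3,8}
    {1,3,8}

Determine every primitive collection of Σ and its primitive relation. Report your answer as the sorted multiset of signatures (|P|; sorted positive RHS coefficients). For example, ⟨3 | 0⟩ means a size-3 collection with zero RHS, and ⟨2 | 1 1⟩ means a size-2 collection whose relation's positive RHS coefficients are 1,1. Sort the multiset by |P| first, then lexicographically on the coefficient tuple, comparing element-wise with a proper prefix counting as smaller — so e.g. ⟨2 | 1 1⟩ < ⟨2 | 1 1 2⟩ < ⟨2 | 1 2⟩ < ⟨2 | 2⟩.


Δ(Σ) — 8 vertices, 11 min non-faces:

  • {1,4}:  v_{1} + v_{4} = 0 — sig = ⟨2 | 0⟩
  • {3,7}:  v_{3} + v_{7} = 0 — sig = ⟨2 | 0⟩
  • {6,8}:  v_{6} + v_{8} = 0 — sig = ⟨2 | 0⟩
  • {1,2}:  v_{1} + v_{2} = v_{8} — sig = ⟨2 | 1⟩
  • {2,5}:  v_{2} + v_{5} = v_{3} — sig = ⟨2 | 1⟩
  • {2,6}:  v_{2} + v_{6} = v_{4} — sig = ⟨2 | 1⟩
  • {4,8}:  v_{4} + v_{8} = v_{2} — sig = ⟨2 | 1⟩
  • {4,5}:  v_{4} + v_{5} = v_{3} + v_{6} — sig = ⟨2 | 1 1⟩
  • {5,7}:  v_{5} + v_{7} = v_{1} + v_{6} — sig = ⟨2 | 1 1⟩
  • {5,8}:  v_{5} + v_{8} = v_{1} + v_{3} — sig = ⟨2 | 1 1⟩
  • {1,3,6}:  v_{1} + v_{3} + v_{6} = v_{5} — sig = ⟨3 | 1⟩

Signatures (|P|; sorted positive RHS coefficients), sorted:
    |P|=2: 10 collections, coeffs (), (), (), (1), (1), (1), (1), (1,1), (1,1), (1,1)
    |P|=3: 1 collection, coeffs (1)


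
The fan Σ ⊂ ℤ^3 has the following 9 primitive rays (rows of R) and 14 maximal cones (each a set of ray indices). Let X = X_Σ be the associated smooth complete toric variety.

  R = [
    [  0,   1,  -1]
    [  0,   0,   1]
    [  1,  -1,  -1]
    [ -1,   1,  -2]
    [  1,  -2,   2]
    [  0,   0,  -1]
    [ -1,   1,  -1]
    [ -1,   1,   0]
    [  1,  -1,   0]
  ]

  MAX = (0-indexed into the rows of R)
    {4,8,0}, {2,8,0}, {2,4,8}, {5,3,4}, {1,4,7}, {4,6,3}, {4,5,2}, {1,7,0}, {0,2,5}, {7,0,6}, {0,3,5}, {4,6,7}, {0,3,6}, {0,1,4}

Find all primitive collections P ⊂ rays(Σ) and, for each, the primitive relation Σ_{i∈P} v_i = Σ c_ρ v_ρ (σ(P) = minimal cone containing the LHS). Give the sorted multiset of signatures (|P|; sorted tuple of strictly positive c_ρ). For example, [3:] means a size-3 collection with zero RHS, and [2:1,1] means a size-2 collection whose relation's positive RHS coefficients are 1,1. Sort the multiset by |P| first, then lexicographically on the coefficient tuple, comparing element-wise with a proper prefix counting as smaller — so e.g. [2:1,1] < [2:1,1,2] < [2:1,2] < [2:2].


20 collections generate NE(X_Σ); each relation:

  {1,5}:  v_{1} + v_{5} = 0 ; sig = [2:]
  {7,8}:  v_{7} + v_{8} = 0 ; sig = [2:]
  {1,2}:  v_{1} + v_{2} = v_{8} ; sig = [2:1]
  {1,3}:  v_{1} + v_{3} = v_{6} ; sig = [2:1]
  {1,6}:  v_{1} + v_{6} = v_{7} ; sig = [2:1]
  {2,7}:  v_{2} + v_{7} = v_{5} ; sig = [2:1]
  {5,6}:  v_{5} + v_{6} = v_{3} ; sig = [2:1]
  {5,7}:  v_{5} + v_{7} = v_{6} ; sig = [2:1]
  {5,8}:  v_{5} + v_{8} = v_{2} ; sig = [2:1]
  {6,8}:  v_{6} + v_{8} = v_{5} ; sig = [2:1]
  {1,8}:  v_{1} + v_{8} = v_{0} + v_{4} ; sig = [2:1,1]
  {2,6}:  v_{2} + v_{6} = 2·v_{5} ; sig = [2:2]
  {3,7}:  v_{3} + v_{7} = 2·v_{6} ; sig = [2:2]
  {3,8}:  v_{3} + v_{8} = 2·v_{5} ; sig = [2:2]
  {2,3}:  v_{2} + v_{3} = 3·v_{5} ; sig = [2:3]
  {0,4,6}:  v_{0} + v_{4} + v_{6} = 0 ; sig = [3:]
  {0,3,4}:  v_{0} + v_{3} + v_{4} = v_{5} ; sig = [3:1]
  {0,4,5}:  v_{0} + v_{4} + v_{5} = v_{8} ; sig = [3:1]
  {0,4,7}:  v_{0} + v_{4} + v_{7} = v_{1} ; sig = [3:1]
  {0,2,4}:  v_{0} + v_{2} + v_{4} = 2·v_{8} ; sig = [3:2]

Sorted signature multiset PRS(X):
[[2:], [2:], [2:1], [2:1], [2:1], [2:1], [2:1], [2:1], [2:1], [2:1], [2:1,1], [2:2], [2:2], [2:2], [2:3], [3:], [3:1], [3:1], [3:1], [3:2]]


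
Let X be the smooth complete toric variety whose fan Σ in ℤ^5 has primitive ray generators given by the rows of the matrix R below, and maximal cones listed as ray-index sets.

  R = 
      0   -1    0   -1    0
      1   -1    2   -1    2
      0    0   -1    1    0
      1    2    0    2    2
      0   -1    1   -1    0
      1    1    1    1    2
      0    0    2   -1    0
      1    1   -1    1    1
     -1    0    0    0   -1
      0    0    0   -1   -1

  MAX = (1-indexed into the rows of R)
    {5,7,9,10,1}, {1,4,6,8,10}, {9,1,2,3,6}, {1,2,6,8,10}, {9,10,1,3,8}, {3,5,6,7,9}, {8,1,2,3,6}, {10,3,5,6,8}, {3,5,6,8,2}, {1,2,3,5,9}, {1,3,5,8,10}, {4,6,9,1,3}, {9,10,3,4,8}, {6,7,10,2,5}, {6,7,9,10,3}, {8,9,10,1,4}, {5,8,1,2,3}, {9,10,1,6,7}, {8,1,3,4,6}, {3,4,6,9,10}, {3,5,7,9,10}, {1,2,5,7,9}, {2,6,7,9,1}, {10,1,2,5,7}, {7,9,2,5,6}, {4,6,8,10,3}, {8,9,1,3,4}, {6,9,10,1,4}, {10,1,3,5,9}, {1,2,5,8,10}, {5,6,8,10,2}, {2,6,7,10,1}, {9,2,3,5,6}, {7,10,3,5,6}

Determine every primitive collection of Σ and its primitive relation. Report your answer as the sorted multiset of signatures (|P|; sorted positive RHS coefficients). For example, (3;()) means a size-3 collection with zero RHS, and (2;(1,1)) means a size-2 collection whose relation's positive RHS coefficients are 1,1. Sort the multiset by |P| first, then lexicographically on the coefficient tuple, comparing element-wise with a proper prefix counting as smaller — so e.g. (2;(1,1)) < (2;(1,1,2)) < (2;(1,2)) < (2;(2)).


Minimal non-faces — 15 found among 10 rays, 34 max cones:

  P = {4,5}:  v_{4} + v_{5} = v_{6} ; sig = (2;(1))
  P = {7,8}:  v_{7} + v_{8} = v_{6} + v_{10} ; sig = (2;(1,1))
  P = {4,7}:  v_{4} + v_{7} = 2·v_{6} + v_{9} + v_{10} ; sig = (2;(1,1,2))
  P = {2,4}:  v_{2} + v_{4} = v_{1} + 2·v_{6} ; sig = (2;(1,2))
  P = {5,8,9}:  v_{5} + v_{8} + v_{9} = 0 ; sig = (3;())
  P = {1,3,7}:  v_{1} + v_{3} + v_{7} = v_{5} ; sig = (3;(1))
  P = {1,5,6}:  v_{1} + v_{5} + v_{6} = v_{2} ; sig = (3;(1))
  P = {6,8,9}:  v_{6} + v_{8} + v_{9} = v_{4} ; sig = (3;(1))
  P = {2,8,9}:  v_{2} + v_{8} + v_{9} = v_{1} + v_{6} ; sig = (3;(1,1))
  P = {2,9,10}:  v_{2} + v_{9} + v_{10} = v_{1} + v_{7} ; sig = (3;(1,1))
  P = {2,3,7}:  v_{2} + v_{3} + v_{7} = 2·v_{5} + v_{6} ; sig = (3;(1,2))
  P = {2,3,10}:  v_{2} + v_{3} + v_{10} = 2·v_{5} + v_{8} ; sig = (3;(1,2))
  P = {1,3,4,10}:  v_{1} + v_{3} + v_{4} + v_{10} = v_{8} ; sig = (4;(1))
  P = {5,6,9,10}:  v_{5} + v_{6} + v_{9} + v_{10} = v_{7} ; sig = (4;(1))
  P = {1,3,6,10}:  v_{1} + v_{3} + v_{6} + v_{10} = v_{5} + v_{8} ; sig = (4;(1,1))

Signatures (|P|; sorted positive RHS coefficients), sorted:
    (2;(1))
    (2;(1,1))
    (2;(1,1,2))
    (2;(1,2))
    (3;())
    (3;(1))
    (3;(1))
    (3;(1))
    (3;(1,1))
    (3;(1,1))
    (3;(1,2))
    (3;(1,2))
    (4;(1))
    (4;(1))
    (4;(1,1))


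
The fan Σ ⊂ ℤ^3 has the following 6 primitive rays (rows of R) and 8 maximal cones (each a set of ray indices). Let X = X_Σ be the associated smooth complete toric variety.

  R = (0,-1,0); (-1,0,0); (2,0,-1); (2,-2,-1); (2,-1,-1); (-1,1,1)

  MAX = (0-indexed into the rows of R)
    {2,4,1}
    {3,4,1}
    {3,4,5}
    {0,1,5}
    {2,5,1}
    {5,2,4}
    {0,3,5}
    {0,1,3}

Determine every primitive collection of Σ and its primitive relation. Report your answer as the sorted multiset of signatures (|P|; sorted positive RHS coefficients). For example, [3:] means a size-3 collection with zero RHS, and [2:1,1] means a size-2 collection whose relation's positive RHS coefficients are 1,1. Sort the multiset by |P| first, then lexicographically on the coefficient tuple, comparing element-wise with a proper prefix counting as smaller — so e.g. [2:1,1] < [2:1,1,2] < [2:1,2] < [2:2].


5 minimal non-faces of Δ(Σ) (on 6 rays):

  P={0,2}:  v_{0} + v_{2} = v_{4}  ⇒ sig = [2:1]
  P={0,4}:  v_{0} + v_{4} = v_{3}  ⇒ sig = [2:1]
  P={2,3}:  v_{2} + v_{3} = 2·v_{4}  ⇒ sig = [2:2]
  P={1,4,5}:  v_{1} + v_{4} + v_{5} = 0  ⇒ sig = [3:]
  P={1,3,5}:  v_{1} + v_{3} + v_{5} = v_{0}  ⇒ sig = [3:1]

so the primitive-relation signature multiset is
{ [2:1] ×2,  [2:2],  [3:],  [3:1] }


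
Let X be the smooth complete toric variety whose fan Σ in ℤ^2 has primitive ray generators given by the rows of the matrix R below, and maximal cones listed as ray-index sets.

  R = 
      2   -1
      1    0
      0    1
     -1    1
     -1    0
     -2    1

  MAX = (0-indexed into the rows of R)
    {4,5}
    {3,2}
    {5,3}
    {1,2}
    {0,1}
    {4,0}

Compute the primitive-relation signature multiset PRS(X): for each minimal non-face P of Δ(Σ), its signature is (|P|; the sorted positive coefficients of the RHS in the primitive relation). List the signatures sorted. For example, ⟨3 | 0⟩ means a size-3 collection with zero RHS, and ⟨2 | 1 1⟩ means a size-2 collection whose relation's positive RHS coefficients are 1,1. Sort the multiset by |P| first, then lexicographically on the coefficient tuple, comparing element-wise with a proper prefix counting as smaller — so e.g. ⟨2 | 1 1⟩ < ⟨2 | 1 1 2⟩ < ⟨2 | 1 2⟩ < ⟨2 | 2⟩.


The 9 primitive collections of Σ (r=6, n=2):

  P={0,5}:  v_{0} + v_{5} = 0  so sig = ⟨2 | 0⟩
  P={1,4}:  v_{1} + v_{4} = 0  so sig = ⟨2 | 0⟩
  P={0,3}:  v_{0} + v_{3} = v_{1}  so sig = ⟨2 | 1⟩
  P={1,3}:  v_{1} + v_{3} = v_{2}  so sig = ⟨2 | 1⟩
  P={1,5}:  v_{1} + v_{5} = v_{3}  so sig = ⟨2 | 1⟩
  P={2,4}:  v_{2} + v_{4} = v_{3}  so sig = ⟨2 | 1⟩
  P={3,4}:  v_{3} + v_{4} = v_{5}  so sig = ⟨2 | 1⟩
  P={0,2}:  v_{0} + v_{2} = 2·v_{1}  so sig = ⟨2 | 2⟩
  P={2,5}:  v_{2} + v_{5} = 2·v_{3}  so sig = ⟨2 | 2⟩

Signatures (|P|; sorted positive RHS coefficients), sorted:
[⟨2 | 0⟩, ⟨2 | 0⟩, ⟨2 | 1⟩, ⟨2 | 1⟩, ⟨2 | 1⟩, ⟨2 | 1⟩, ⟨2 | 1⟩, ⟨2 | 2⟩, ⟨2 | 2⟩]


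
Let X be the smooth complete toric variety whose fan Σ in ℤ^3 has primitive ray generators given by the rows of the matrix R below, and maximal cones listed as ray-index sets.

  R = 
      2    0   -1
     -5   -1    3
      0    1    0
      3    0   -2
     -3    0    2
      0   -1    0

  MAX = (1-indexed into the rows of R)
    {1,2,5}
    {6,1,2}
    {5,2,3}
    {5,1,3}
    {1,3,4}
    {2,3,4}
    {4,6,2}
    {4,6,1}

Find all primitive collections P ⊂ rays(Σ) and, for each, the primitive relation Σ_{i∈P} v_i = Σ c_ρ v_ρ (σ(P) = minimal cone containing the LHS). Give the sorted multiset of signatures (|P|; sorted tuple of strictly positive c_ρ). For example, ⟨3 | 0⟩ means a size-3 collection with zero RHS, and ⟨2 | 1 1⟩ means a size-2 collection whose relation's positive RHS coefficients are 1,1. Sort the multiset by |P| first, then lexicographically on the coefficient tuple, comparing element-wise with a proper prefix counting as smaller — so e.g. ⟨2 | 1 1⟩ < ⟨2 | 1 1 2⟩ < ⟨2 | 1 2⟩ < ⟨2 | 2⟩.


Primitive collections (5):

  P={3,6}:  v_{3} + v_{6} = 0  →  sig = ⟨2 | 0⟩
  P={4,5}:  v_{4} + v_{5} = 0  →  sig = ⟨2 | 0⟩
  P={5,6}:  v_{5} + v_{6} = v_{1} + v_{2}  →  sig = ⟨2 | 1 1⟩
  P={1,2,3}:  v_{1} + v_{2} + v_{3} = v_{5}  →  sig = ⟨3 | 1⟩
  P={1,2,4}:  v_{1} + v_{2} + v_{4} = v_{6}  →  sig = ⟨3 | 1⟩

so the primitive-relation signature multiset is
[⟨2 | 0⟩, ⟨2 | 0⟩, ⟨2 | 1 1⟩, ⟨3 | 1⟩, ⟨3 | 1⟩]


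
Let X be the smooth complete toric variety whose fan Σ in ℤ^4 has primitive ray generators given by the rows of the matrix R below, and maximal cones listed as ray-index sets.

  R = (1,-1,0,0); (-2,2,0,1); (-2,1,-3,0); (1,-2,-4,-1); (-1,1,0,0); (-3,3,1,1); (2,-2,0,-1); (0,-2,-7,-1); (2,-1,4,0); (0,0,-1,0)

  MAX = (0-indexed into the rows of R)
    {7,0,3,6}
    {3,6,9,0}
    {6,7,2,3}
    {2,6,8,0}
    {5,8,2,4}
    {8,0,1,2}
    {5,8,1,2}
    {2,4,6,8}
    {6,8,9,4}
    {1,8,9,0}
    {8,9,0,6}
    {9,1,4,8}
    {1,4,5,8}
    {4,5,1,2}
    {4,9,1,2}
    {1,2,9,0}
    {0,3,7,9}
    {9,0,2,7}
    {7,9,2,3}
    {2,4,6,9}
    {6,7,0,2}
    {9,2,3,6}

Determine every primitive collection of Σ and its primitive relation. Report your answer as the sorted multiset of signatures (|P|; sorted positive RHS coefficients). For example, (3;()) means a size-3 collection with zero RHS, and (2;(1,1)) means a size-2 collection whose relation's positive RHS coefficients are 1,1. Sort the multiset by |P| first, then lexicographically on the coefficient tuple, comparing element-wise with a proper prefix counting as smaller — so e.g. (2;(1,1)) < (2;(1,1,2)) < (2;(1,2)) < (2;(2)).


Primitive collections (18):

  P = {0,4}:  v_{0} + v_{4} = 0 ; sig = (2;())
  P = {1,6}:  v_{1} + v_{6} = 0 ; sig = (2;())
  P = {3,5}:  v_{3} + v_{5} = v_{2} ; sig = (2;(1))
  P = {3,8}:  v_{3} + v_{8} = v_{0} + v_{6} ; sig = (2;(1,1))
  P = {4,7}:  v_{4} + v_{7} = v_{2} + v_{3} ; sig = (2;(1,1))
  P = {5,9}:  v_{5} + v_{9} = v_{1} + v_{4} ; sig = (2;(1,1))
  P = {0,5}:  v_{0} + v_{5} = v_{1} + v_{2} + v_{8} ; sig = (2;(1,1,1))
  P = {1,3}:  v_{1} + v_{3} = v_{0} + v_{2} + v_{9} ; sig = (2;(1,1,1))
  P = {3,4}:  v_{3} + v_{4} = v_{2} + v_{6} + v_{9} ; sig = (2;(1,1,1))
  P = {5,6}:  v_{5} + v_{6} = v_{2} + v_{4} + v_{8} ; sig = (2;(1,1,1))
  P = {7,8}:  v_{7} + v_{8} = 2·v_{0} + v_{2} + v_{6} ; sig = (2;(1,1,2))
  P = {5,7}:  v_{5} + v_{7} = v_{0} + 2·v_{2} ; sig = (2;(1,2))
  P = {1,7}:  v_{1} + v_{7} = 2·v_{0} + 2·v_{2} + v_{9} ; sig = (2;(1,2,2))
  P = {2,8,9}:  v_{2} + v_{8} + v_{9} = 0 ; sig = (3;())
  P = {0,2,3}:  v_{0} + v_{2} + v_{3} = v_{7} ; sig = (3;(1))
  P = {6,7,9}:  v_{6} + v_{7} + v_{9} = 2·v_{3} ; sig = (3;(2))
  P = {0,2,6,9}:  v_{0} + v_{2} + v_{6} + v_{9} = v_{3} ; sig = (4;(1))
  P = {1,2,4,8}:  v_{1} + v_{2} + v_{4} + v_{8} = v_{5} ; sig = (4;(1))

Signatures (|P|; sorted positive RHS coefficients), sorted:
[(2;()), (2;()), (2;(1)), (2;(1,1)), (2;(1,1)), (2;(1,1)), (2;(1,1,1)), (2;(1,1,1)), (2;(1,1,1)), (2;(1,1,1)), (2;(1,1,2)), (2;(1,2)), (2;(1,2,2)), (3;()), (3;(1)), (3;(2)), (4;(1)), (4;(1))]


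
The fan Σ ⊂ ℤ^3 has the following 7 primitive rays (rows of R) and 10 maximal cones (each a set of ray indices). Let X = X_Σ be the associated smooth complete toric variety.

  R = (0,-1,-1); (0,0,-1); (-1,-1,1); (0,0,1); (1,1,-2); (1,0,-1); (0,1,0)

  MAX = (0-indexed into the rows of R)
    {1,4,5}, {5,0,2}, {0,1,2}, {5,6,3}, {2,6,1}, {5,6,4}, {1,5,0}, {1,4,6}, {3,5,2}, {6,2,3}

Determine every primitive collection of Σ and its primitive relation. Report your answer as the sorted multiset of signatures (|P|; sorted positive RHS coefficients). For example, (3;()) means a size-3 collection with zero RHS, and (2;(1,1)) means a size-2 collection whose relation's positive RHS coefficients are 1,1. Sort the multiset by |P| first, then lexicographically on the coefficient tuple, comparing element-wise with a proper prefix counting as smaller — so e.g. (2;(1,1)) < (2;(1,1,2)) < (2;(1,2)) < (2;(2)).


Δ(Σ) — 7 vertices, 9 min non-faces:

  {1,3}:  v_{1} + v_{3} = 0  so sig = (2;())
  {0,6}:  v_{0} + v_{6} = v_{1}  so sig = (2;(1))
  {2,4}:  v_{2} + v_{4} = v_{1}  so sig = (2;(1))
  {0,3}:  v_{0} + v_{3} = v_{2} + v_{5}  so sig = (2;(1,1))
  {3,4}:  v_{3} + v_{4} = v_{5} + v_{6}  so sig = (2;(1,1))
  {0,4}:  v_{0} + v_{4} = 2·v_{1} + v_{5}  so sig = (2;(1,2))
  {2,5,6}:  v_{2} + v_{5} + v_{6} = 0  so sig = (3;())
  {1,2,5}:  v_{1} + v_{2} + v_{5} = v_{0}  so sig = (3;(1))
  {1,5,6}:  v_{1} + v_{5} + v_{6} = v_{4}  so sig = (3;(1))

Hence PRS(X_Σ) =
    (2;())
    (2;(1))
    (2;(1))
    (2;(1,1))
    (2;(1,1))
    (2;(1,2))
    (3;())
    (3;(1))
    (3;(1))


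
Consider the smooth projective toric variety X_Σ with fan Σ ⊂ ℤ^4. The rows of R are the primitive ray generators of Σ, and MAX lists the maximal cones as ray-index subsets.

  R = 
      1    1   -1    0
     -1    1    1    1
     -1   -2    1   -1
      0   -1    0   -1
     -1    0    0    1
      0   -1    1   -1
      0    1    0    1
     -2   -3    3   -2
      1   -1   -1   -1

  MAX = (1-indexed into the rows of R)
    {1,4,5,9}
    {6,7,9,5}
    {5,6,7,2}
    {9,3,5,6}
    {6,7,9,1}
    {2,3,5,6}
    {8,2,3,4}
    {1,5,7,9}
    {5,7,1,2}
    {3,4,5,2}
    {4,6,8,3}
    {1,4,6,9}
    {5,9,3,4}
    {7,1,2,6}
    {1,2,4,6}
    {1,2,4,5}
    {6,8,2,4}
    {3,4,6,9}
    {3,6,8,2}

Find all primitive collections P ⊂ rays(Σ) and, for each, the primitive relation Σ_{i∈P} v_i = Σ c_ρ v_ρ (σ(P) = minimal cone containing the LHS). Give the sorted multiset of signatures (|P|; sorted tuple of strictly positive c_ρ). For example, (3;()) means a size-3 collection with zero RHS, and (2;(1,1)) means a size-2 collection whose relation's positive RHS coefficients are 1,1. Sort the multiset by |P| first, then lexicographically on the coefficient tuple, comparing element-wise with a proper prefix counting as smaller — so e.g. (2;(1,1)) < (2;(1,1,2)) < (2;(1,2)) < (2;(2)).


Σ has 11 primitive collections:

  • {2,9}:  v_{2} + v_{9} = 0  ⟹  sig = (2;())
  • {4,7}:  v_{4} + v_{7} = 0  ⟹  sig = (2;())
  • {1,3}:  v_{1} + v_{3} = v_{4}  ⟹  sig = (2;(1))
  • {3,7}:  v_{3} + v_{7} = v_{5} + v_{6}  ⟹  sig = (2;(1,1))
  • {7,8}:  v_{7} + v_{8} = v_{2} + v_{3} + v_{6}  ⟹  sig = (2;(1,1,1))
  • {8,9}:  v_{8} + v_{9} = v_{3} + v_{4} + v_{6}  ⟹  sig = (2;(1,1,1))
  • {1,8}:  v_{1} + v_{8} = v_{2} + 2·v_{4} + v_{6}  ⟹  sig = (2;(1,1,2))
  • {5,8}:  v_{5} + v_{8} = v_{2} + 2·v_{3}  ⟹  sig = (2;(1,2))
  • {1,5,6}:  v_{1} + v_{5} + v_{6} = 0  ⟹  sig = (3;())
  • {4,5,6}:  v_{4} + v_{5} + v_{6} = v_{3}  ⟹  sig = (3;(1))
  • {2,3,4,6}:  v_{2} + v_{3} + v_{4} + v_{6} = v_{8}  ⟹  sig = (4;(1))

Signatures (|P|; sorted positive RHS coefficients), sorted:
    (2;())
    (2;())
    (2;(1))
    (2;(1,1))
    (2;(1,1,1))
    (2;(1,1,1))
    (2;(1,1,2))
    (2;(1,2))
    (3;())
    (3;(1))
    (4;(1))


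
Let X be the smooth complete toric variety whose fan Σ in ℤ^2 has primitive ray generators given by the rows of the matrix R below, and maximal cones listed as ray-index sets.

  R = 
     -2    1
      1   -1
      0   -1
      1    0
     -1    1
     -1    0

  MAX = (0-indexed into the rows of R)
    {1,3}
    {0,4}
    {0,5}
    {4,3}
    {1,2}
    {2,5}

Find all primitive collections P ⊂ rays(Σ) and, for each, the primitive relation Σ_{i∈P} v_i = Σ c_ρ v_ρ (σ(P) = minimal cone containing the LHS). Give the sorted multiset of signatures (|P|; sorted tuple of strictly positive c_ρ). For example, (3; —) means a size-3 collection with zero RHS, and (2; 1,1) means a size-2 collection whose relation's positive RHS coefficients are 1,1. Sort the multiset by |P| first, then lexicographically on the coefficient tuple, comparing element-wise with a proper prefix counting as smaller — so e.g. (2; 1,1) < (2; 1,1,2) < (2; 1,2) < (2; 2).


9 collections generate NE(X_Σ); each relation:

  P={1,4}:  v_{1} + v_{4} = 0  ⟹  sig = (2; —)
  P={3,5}:  v_{3} + v_{5} = 0  ⟹  sig = (2; —)
  P={0,1}:  v_{0} + v_{1} = v_{5}  ⟹  sig = (2; 1)
  P={0,3}:  v_{0} + v_{3} = v_{4}  ⟹  sig = (2; 1)
  P={1,5}:  v_{1} + v_{5} = v_{2}  ⟹  sig = (2; 1)
  P={2,3}:  v_{2} + v_{3} = v_{1}  ⟹  sig = (2; 1)
  P={2,4}:  v_{2} + v_{4} = v_{5}  ⟹  sig = (2; 1)
  P={4,5}:  v_{4} + v_{5} = v_{0}  ⟹  sig = (2; 1)
  P={0,2}:  v_{0} + v_{2} = 2·v_{5}  ⟹  sig = (2; 2)

Hence PRS(X_Σ) =
    (2; —)
    (2; —)
    (2; 1)
    (2; 1)
    (2; 1)
    (2; 1)
    (2; 1)
    (2; 1)
    (2; 2)


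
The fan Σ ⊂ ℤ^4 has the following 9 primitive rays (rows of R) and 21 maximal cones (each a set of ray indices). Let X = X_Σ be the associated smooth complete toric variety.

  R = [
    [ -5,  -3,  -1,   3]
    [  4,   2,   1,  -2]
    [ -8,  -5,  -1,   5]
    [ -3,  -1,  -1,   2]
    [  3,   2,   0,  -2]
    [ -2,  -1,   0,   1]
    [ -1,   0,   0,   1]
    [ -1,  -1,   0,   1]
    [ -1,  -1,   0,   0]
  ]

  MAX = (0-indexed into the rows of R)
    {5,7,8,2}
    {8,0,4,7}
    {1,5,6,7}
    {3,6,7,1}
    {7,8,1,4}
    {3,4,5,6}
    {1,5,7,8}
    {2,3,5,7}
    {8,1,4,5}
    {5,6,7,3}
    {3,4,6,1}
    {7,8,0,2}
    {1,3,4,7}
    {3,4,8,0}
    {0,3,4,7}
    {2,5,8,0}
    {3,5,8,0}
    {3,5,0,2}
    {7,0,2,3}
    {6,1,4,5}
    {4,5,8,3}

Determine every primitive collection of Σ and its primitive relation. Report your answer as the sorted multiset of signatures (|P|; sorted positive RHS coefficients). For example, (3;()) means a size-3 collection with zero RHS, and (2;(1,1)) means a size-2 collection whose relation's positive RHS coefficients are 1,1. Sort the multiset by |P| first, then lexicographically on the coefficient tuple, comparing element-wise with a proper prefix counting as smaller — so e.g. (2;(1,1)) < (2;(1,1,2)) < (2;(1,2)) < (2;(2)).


Σ has 14 primitive collections:

  • {0,1}:  v_{0} + v_{1} = v_{7}  ⇒ sig = (2;(1))
  • {2,4}:  v_{2} + v_{4} = v_{0}  ⇒ sig = (2;(1))
  • {6,8}:  v_{6} + v_{8} = v_{5}  ⇒ sig = (2;(1))
  • {0,6}:  v_{0} + v_{6} = v_{3} + v_{5} + v_{7}  ⇒ sig = (2;(1,1,1))
  • {1,2}:  v_{1} + v_{2} = v_{5} + 2·v_{7}  ⇒ sig = (2;(1,2))
  • {2,6}:  v_{2} + v_{6} = v_{3} + 2·v_{5} + 2·v_{7}  ⇒ sig = (2;(1,2,2))
  • {1,3,8}:  v_{1} + v_{3} + v_{8} = 0  ⇒ sig = (3;())
  • {4,5,7}:  v_{4} + v_{5} + v_{7} = 0  ⇒ sig = (3;())
  • {0,5,7}:  v_{0} + v_{5} + v_{7} = v_{2}  ⇒ sig = (3;(1))
  • {1,3,5}:  v_{1} + v_{3} + v_{5} = v_{6}  ⇒ sig = (3;(1))
  • {3,7,8}:  v_{3} + v_{7} + v_{8} = v_{0}  ⇒ sig = (3;(1))
  • {0,4,5}:  v_{0} + v_{4} + v_{5} = v_{3} + v_{8}  ⇒ sig = (3;(1,1))
  • {4,6,7}:  v_{4} + v_{6} + v_{7} = v_{1} + v_{3}  ⇒ sig = (3;(1,1))
  • {2,3,8}:  v_{2} + v_{3} + v_{8} = 2·v_{0} + v_{5}  ⇒ sig = (3;(1,2))

Sorted signature multiset PRS(X):
[(2;(1)), (2;(1)), (2;(1)), (2;(1,1,1)), (2;(1,2)), (2;(1,2,2)), (3;()), (3;()), (3;(1)), (3;(1)), (3;(1)), (3;(1,1)), (3;(1,1)), (3;(1,2))]


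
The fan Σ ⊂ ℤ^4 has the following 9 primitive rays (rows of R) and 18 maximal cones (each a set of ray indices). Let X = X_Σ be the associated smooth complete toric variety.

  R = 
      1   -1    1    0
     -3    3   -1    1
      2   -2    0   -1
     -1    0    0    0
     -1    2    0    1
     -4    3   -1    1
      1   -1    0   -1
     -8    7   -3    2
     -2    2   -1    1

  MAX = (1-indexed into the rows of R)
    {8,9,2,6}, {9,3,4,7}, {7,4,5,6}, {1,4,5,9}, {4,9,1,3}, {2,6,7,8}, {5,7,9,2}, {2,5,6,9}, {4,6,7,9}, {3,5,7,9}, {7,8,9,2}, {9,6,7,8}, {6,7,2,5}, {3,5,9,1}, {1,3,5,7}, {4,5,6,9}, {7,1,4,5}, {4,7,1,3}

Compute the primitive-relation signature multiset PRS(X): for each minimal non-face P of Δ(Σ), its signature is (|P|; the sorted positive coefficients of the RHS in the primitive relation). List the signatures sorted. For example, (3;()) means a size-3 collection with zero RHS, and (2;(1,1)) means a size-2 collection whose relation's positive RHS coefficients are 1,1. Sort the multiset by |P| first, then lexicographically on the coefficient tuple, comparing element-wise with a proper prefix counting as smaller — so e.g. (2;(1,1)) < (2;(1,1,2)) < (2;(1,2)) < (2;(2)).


Σ has 14 primitive collections:

  P = {2,4}:  v_{2} + v_{4} = v_{6} — sig = (2;(1))
  P = {1,2}:  v_{1} + v_{2} = v_{4} + v_{5} — sig = (2;(1,1))
  P = {1,8}:  v_{1} + v_{8} = v_{2} + v_{6} — sig = (2;(1,1))
  P = {2,3}:  v_{2} + v_{3} = v_{7} + v_{9} — sig = (2;(1,1))
  P = {3,6}:  v_{3} + v_{6} = v_{4} + v_{7} + v_{9} — sig = (2;(1,1,1))
  P = {4,8}:  v_{4} + v_{8} = 2·v_{6} + v_{7} + v_{9} — sig = (2;(1,1,2))
  P = {1,6}:  v_{1} + v_{6} = 2·v_{4} + v_{5} — sig = (2;(1,2))
  P = {3,8}:  v_{3} + v_{8} = v_{6} + 2·v_{7} + 2·v_{9} — sig = (2;(1,2,2))
  P = {5,8}:  v_{5} + v_{8} = 3·v_{2} — sig = (2;(3))
  P = {1,7,9}:  v_{1} + v_{7} + v_{9} = 0 — sig = (3;())
  P = {3,4,5}:  v_{3} + v_{4} + v_{5} = 0 — sig = (3;())
  P = {2,6,7,9}:  v_{2} + v_{6} + v_{7} + v_{9} = v_{8} — sig = (4;(1))
  P = {4,5,7,9}:  v_{4} + v_{5} + v_{7} + v_{9} = v_{2} — sig = (4;(1))
  P = {5,6,7,9}:  v_{5} + v_{6} + v_{7} + v_{9} = 2·v_{2} — sig = (4;(2))

Sorted signature multiset PRS(X):
    (2;(1))
    (2;(1,1))
    (2;(1,1))
    (2;(1,1))
    (2;(1,1,1))
    (2;(1,1,2))
    (2;(1,2))
    (2;(1,2,2))
    (2;(3))
    (3;())
    (3;())
    (4;(1))
    (4;(1))
    (4;(2))


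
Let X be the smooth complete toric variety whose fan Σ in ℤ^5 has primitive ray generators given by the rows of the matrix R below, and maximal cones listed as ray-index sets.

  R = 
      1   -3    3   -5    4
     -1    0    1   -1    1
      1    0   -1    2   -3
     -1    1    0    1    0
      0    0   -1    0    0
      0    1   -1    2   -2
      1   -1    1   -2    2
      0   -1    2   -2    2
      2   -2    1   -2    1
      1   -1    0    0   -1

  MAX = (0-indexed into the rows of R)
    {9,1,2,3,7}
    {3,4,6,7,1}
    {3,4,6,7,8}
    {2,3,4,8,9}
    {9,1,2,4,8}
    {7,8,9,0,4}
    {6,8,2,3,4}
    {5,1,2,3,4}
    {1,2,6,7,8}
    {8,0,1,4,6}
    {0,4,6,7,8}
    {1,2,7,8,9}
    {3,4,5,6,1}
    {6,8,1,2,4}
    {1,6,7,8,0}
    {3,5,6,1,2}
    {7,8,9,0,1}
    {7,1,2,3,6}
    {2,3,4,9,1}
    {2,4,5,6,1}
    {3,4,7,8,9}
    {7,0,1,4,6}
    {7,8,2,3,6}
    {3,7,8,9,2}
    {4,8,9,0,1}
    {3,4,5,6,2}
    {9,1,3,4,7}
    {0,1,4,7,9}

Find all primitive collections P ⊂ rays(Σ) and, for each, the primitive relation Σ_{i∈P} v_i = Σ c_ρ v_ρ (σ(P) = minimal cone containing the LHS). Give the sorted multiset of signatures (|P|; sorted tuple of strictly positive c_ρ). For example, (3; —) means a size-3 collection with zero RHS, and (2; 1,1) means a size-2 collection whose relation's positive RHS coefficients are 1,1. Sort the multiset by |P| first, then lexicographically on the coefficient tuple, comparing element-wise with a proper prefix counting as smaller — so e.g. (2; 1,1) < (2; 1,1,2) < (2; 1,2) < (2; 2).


|primitive collections| = 11. Relations:

  P = {5,9}:  v_{5} + v_{9} = v_{2}  so sig = (2; 1)
  P = {6,9}:  v_{6} + v_{9} = v_{8}  so sig = (2; 1)
  P = {0,5}:  v_{0} + v_{5} = v_{1} + v_{8}  so sig = (2; 1,1)
  P = {5,8}:  v_{5} + v_{8} = v_{2} + v_{6}  so sig = (2; 1,1)
  P = {0,2}:  v_{0} + v_{2} = v_{1} + v_{8} + v_{9}  so sig = (2; 1,1,1)
  P = {5,7}:  v_{5} + v_{7} = v_{1} + v_{2} + v_{3} + v_{6}  so sig = (2; 1,1,1,1)
  P = {0,3}:  v_{0} + v_{3} = v_{4} + 2·v_{7}  so sig = (2; 1,2)
  P = {1,3,8}:  v_{1} + v_{3} + v_{8} = v_{7}  so sig = (3; 1)
  P = {2,4,7}:  v_{2} + v_{4} + v_{7} = v_{9}  so sig = (3; 1)
  P = {1,4,7,8}:  v_{1} + v_{4} + v_{7} + v_{8} = v_{0}  so sig = (4; 1)
  P = {1,2,3,4,6}:  v_{1} + v_{2} + v_{3} + v_{4} + v_{6} = 0  so sig = (5; —)

Hence PRS(X_Σ) =
    (2; 1)
    (2; 1)
    (2; 1,1)
    (2; 1,1)
    (2; 1,1,1)
    (2; 1,1,1,1)
    (2; 1,2)
    (3; 1)
    (3; 1)
    (4; 1)
    (5; —)


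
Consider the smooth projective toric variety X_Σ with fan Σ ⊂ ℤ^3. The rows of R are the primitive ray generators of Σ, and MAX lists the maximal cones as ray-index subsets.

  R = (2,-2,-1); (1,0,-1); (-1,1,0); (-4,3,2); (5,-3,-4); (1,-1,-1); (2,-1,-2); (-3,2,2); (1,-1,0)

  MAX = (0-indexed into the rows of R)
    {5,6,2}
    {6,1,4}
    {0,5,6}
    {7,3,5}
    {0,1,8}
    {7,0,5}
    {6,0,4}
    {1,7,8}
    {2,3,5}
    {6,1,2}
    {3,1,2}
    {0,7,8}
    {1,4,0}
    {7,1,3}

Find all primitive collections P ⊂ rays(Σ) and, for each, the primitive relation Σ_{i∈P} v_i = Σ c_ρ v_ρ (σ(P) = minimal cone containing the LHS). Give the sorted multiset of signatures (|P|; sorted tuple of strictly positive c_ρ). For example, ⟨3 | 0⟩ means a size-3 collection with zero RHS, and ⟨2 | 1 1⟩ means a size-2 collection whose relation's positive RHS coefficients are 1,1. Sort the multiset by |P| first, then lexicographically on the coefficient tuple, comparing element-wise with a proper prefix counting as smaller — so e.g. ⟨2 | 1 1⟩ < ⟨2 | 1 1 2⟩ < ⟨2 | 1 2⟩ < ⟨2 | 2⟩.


Primitive collections (17):

  P={2,8}:  v_{2} + v_{8} = 0 — sig = ⟨2 | 0⟩
  P={0,2}:  v_{0} + v_{2} = v_{5} — sig = ⟨2 | 1⟩
  P={1,5}:  v_{1} + v_{5} = v_{6} — sig = ⟨2 | 1⟩
  P={2,7}:  v_{2} + v_{7} = v_{3} — sig = ⟨2 | 1⟩
  P={3,8}:  v_{3} + v_{8} = v_{7} — sig = ⟨2 | 1⟩
  P={4,7}:  v_{4} + v_{7} = v_{6} — sig = ⟨2 | 1⟩
  P={5,8}:  v_{5} + v_{8} = v_{0} — sig = ⟨2 | 1⟩
  P={6,7}:  v_{6} + v_{7} = v_{2} — sig = ⟨2 | 1⟩
  P={0,3}:  v_{0} + v_{3} = v_{5} + v_{7} — sig = ⟨2 | 1 1⟩
  P={3,4}:  v_{3} + v_{4} = v_{2} + v_{6} — sig = ⟨2 | 1 1⟩
  P={6,8}:  v_{6} + v_{8} = v_{0} + v_{1} — sig = ⟨2 | 1 1⟩
  P={4,5}:  v_{4} + v_{5} = v_{0} + 2·v_{6} — sig = ⟨2 | 1 2⟩
  P={2,4}:  v_{2} + v_{4} = 2·v_{6} — sig = ⟨2 | 2⟩
  P={3,6}:  v_{3} + v_{6} = 2·v_{2} — sig = ⟨2 | 2⟩
  P={4,8}:  v_{4} + v_{8} = 2·v_{0} + 2·v_{1} — sig = ⟨2 | 2 2⟩
  P={0,1,7}:  v_{0} + v_{1} + v_{7} = 0 — sig = ⟨3 | 0⟩
  P={0,1,6}:  v_{0} + v_{1} + v_{6} = v_{4} — sig = ⟨3 | 1⟩

Sorted signature multiset PRS(X):
    ⟨2 | 0⟩
    ⟨2 | 1⟩
    ⟨2 | 1⟩
    ⟨2 | 1⟩
    ⟨2 | 1⟩
    ⟨2 | 1⟩
    ⟨2 | 1⟩
    ⟨2 | 1⟩
    ⟨2 | 1 1⟩
    ⟨2 | 1 1⟩
    ⟨2 | 1 1⟩
    ⟨2 | 1 2⟩
    ⟨2 | 2⟩
    ⟨2 | 2⟩
    ⟨2 | 2 2⟩
    ⟨3 | 0⟩
    ⟨3 | 1⟩


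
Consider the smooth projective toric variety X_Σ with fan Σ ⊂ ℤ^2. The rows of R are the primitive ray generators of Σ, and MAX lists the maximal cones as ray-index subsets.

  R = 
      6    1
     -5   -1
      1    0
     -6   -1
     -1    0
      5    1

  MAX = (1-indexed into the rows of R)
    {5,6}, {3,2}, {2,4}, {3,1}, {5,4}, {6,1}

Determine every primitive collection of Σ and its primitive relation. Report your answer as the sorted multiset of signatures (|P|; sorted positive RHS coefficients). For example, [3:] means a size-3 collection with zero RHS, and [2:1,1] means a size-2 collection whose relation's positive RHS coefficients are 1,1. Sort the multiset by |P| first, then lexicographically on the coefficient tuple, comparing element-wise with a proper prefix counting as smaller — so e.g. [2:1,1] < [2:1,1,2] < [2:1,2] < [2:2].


|primitive collections| = 9. Relations:

  P = {1,4}:  v_{1} + v_{4} = 0  so sig = [2:]
  P = {2,6}:  v_{2} + v_{6} = 0  so sig = [2:]
  P = {3,5}:  v_{3} + v_{5} = 0  so sig = [2:]
  P = {1,2}:  v_{1} + v_{2} = v_{3}  so sig = [2:1]
  P = {1,5}:  v_{1} + v_{5} = v_{6}  so sig = [2:1]
  P = {2,5}:  v_{2} + v_{5} = v_{4}  so sig = [2:1]
  P = {3,4}:  v_{3} + v_{4} = v_{2}  so sig = [2:1]
  P = {3,6}:  v_{3} + v_{6} = v_{1}  so sig = [2:1]
  P = {4,6}:  v_{4} + v_{6} = v_{5}  so sig = [2:1]

Signatures (|P|; sorted positive RHS coefficients), sorted:
    |P|=2: 9 collections, coeffs (), (), (), (1), (1), (1), (1), (1), (1)


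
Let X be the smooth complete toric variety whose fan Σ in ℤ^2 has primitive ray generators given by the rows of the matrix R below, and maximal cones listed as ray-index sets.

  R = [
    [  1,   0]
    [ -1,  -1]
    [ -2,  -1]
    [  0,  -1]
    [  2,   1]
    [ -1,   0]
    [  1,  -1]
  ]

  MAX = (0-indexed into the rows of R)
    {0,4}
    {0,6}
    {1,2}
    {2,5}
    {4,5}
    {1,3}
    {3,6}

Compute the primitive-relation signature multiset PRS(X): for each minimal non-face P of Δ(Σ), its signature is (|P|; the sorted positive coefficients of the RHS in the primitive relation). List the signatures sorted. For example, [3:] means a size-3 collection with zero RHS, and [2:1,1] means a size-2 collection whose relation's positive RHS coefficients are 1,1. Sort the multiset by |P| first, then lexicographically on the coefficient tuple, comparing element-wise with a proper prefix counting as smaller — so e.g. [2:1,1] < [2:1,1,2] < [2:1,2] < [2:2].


14 minimal non-faces of Δ(Σ) (on 7 rays):

  P={0,5}:  v_{0} + v_{5} = 0  ⟹  sig = [2:]
  P={2,4}:  v_{2} + v_{4} = 0  ⟹  sig = [2:]
  P={0,1}:  v_{0} + v_{1} = v_{3}  ⟹  sig = [2:1]
  P={0,2}:  v_{0} + v_{2} = v_{1}  ⟹  sig = [2:1]
  P={0,3}:  v_{0} + v_{3} = v_{6}  ⟹  sig = [2:1]
  P={1,4}:  v_{1} + v_{4} = v_{0}  ⟹  sig = [2:1]
  P={1,5}:  v_{1} + v_{5} = v_{2}  ⟹  sig = [2:1]
  P={3,5}:  v_{3} + v_{5} = v_{1}  ⟹  sig = [2:1]
  P={5,6}:  v_{5} + v_{6} = v_{3}  ⟹  sig = [2:1]
  P={2,6}:  v_{2} + v_{6} = v_{1} + v_{3}  ⟹  sig = [2:1,1]
  P={1,6}:  v_{1} + v_{6} = 2·v_{3}  ⟹  sig = [2:2]
  P={2,3}:  v_{2} + v_{3} = 2·v_{1}  ⟹  sig = [2:2]
  P={3,4}:  v_{3} + v_{4} = 2·v_{0}  ⟹  sig = [2:2]
  P={4,6}:  v_{4} + v_{6} = 3·v_{0}  ⟹  sig = [2:3]

Sorted signature multiset PRS(X):
    [2:]
    [2:]
    [2:1]
    [2:1]
    [2:1]
    [2:1]
    [2:1]
    [2:1]
    [2:1]
    [2:1,1]
    [2:2]
    [2:2]
    [2:2]
    [2:3]


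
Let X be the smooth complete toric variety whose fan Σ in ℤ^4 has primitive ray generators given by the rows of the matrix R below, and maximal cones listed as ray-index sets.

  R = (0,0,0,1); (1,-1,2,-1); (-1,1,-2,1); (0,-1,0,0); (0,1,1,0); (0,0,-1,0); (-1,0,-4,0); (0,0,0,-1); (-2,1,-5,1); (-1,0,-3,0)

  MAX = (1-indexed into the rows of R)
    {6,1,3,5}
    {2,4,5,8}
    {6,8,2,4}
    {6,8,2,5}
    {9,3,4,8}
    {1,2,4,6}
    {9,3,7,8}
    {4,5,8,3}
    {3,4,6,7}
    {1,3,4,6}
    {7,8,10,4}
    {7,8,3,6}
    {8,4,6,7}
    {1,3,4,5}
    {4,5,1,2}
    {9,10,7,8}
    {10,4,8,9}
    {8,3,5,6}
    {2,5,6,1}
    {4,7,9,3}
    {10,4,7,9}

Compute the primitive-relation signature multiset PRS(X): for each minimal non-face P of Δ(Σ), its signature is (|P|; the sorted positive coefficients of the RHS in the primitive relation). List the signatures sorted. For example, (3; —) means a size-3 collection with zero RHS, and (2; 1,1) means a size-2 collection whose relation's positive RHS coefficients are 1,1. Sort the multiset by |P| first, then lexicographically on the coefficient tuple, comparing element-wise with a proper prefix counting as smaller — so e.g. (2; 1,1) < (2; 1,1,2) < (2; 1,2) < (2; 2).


Primitive collections (18):

  P = {1,8}:  v_{1} + v_{8} = 0  ⇒ sig = (2; —)
  P = {2,3}:  v_{2} + v_{3} = 0  ⇒ sig = (2; —)
  P = {2,9}:  v_{2} + v_{9} = v_{10}  ⇒ sig = (2; 1)
  P = {3,10}:  v_{3} + v_{10} = v_{9}  ⇒ sig = (2; 1)
  P = {6,10}:  v_{6} + v_{10} = v_{7}  ⇒ sig = (2; 1)
  P = {5,10}:  v_{5} + v_{10} = v_{3} + v_{8}  ⇒ sig = (2; 1,1)
  P = {6,9}:  v_{6} + v_{9} = v_{3} + v_{7}  ⇒ sig = (2; 1,1)
  P = {1,10}:  v_{1} + v_{10} = v_{3} + v_{4} + v_{6}  ⇒ sig = (2; 1,1,1)
  P = {2,10}:  v_{2} + v_{10} = v_{4} + v_{6} + v_{8}  ⇒ sig = (2; 1,1,1)
  P = {5,7}:  v_{5} + v_{7} = v_{3} + v_{6} + v_{8}  ⇒ sig = (2; 1,1,1)
  P = {1,7}:  v_{1} + v_{7} = v_{3} + v_{4} + 2·v_{6}  ⇒ sig = (2; 1,1,2)
  P = {1,9}:  v_{1} + v_{9} = 2·v_{3} + v_{4} + v_{6}  ⇒ sig = (2; 1,1,2)
  P = {2,7}:  v_{2} + v_{7} = v_{4} + 2·v_{6} + v_{8}  ⇒ sig = (2; 1,1,2)
  P = {5,9}:  v_{5} + v_{9} = 2·v_{3} + v_{8}  ⇒ sig = (2; 1,2)
  P = {4,5,6}:  v_{4} + v_{5} + v_{6} = 0  ⇒ sig = (3; —)
  P = {3,4,6,8}:  v_{3} + v_{4} + v_{6} + v_{8} = v_{10}  ⇒ sig = (4; 1)
  P = {3,4,7,8}:  v_{3} + v_{4} + v_{7} + v_{8} = 2·v_{10}  ⇒ sig = (4; 2)
  P = {4,7,8,9}:  v_{4} + v_{7} + v_{8} + v_{9} = 3·v_{10}  ⇒ sig = (4; 3)

Sorted signature multiset PRS(X):
    (2; —)
    (2; —)
    (2; 1)
    (2; 1)
    (2; 1)
    (2; 1,1)
    (2; 1,1)
    (2; 1,1,1)
    (2; 1,1,1)
    (2; 1,1,1)
    (2; 1,1,2)
    (2; 1,1,2)
    (2; 1,1,2)
    (2; 1,2)
    (3; —)
    (4; 1)
    (4; 2)
    (4; 3)


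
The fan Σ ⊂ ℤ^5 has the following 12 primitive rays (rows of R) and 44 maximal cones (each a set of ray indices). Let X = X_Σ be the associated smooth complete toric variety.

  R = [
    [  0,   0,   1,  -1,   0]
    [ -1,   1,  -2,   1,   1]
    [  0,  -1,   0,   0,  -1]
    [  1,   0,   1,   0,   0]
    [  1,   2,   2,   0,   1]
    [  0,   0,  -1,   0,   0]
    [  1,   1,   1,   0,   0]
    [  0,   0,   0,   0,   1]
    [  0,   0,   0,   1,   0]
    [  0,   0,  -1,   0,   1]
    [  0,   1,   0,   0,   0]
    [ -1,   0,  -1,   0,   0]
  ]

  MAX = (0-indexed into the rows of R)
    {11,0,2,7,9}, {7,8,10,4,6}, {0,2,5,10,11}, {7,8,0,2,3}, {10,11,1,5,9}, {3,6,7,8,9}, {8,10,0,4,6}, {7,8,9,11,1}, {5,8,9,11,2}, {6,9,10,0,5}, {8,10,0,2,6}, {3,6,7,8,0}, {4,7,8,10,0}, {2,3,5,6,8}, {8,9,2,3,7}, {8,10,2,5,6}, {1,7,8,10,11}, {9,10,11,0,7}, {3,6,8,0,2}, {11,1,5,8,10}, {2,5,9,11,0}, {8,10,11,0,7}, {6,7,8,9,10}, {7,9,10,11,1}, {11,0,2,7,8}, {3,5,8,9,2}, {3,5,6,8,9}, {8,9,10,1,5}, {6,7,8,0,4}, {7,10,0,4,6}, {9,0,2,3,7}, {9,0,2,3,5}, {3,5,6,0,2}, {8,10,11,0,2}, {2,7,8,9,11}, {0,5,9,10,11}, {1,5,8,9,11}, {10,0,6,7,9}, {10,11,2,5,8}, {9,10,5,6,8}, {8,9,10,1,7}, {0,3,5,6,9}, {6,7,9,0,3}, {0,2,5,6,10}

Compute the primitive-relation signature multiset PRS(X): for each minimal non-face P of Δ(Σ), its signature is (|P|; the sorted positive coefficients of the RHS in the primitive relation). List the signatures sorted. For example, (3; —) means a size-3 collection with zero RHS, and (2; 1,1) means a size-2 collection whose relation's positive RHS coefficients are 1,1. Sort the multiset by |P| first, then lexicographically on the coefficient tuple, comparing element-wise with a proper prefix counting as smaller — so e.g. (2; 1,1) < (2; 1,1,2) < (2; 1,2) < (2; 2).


22 minimal non-faces of Δ(Σ) (on 12 rays):

  • {3,11}:  v_{3} + v_{11} = 0 ; sig = (2; —)
  • {3,10}:  v_{3} + v_{10} = v_{6} ; sig = (2; 1)
  • {5,7}:  v_{5} + v_{7} = v_{9} ; sig = (2; 1)
  • {6,11}:  v_{6} + v_{11} = v_{10} ; sig = (2; 1)
  • {0,1}:  v_{0} + v_{1} = v_{7} + v_{10} + v_{11} ; sig = (2; 1,1,1)
  • {1,2}:  v_{1} + v_{2} = v_{5} + v_{8} + v_{11} ; sig = (2; 1,1,1)
  • {1,3}:  v_{1} + v_{3} = v_{8} + v_{9} + v_{10} ; sig = (2; 1,1,1)
  • {2,4}:  v_{2} + v_{4} = v_{0} + v_{6} + v_{8} ; sig = (2; 1,1,1)
  • {4,5}:  v_{4} + v_{5} = v_{6} + v_{7} + v_{10} ; sig = (2; 1,1,1)
  • {3,4}:  v_{3} + v_{4} = v_{0} + 2·v_{6} + v_{7} + v_{8} ; sig = (2; 1,1,1,2)
  • {4,11}:  v_{4} + v_{11} = v_{0} + v_{7} + v_{8} + 2·v_{10} ; sig = (2; 1,1,1,2)
  • {1,6}:  v_{1} + v_{6} = v_{8} + v_{9} + 2·v_{10} ; sig = (2; 1,1,2)
  • {4,9}:  v_{4} + v_{9} = v_{6} + 2·v_{7} + v_{10} ; sig = (2; 1,1,2)
  • {1,4}:  v_{1} + v_{4} = 2·v_{7} + v_{8} + 3·v_{10} ; sig = (2; 1,2,3)
  • {0,5,8}:  v_{0} + v_{5} + v_{8} = 0 ; sig = (3; —)
  • {2,7,10}:  v_{2} + v_{7} + v_{10} = 0 ; sig = (3; —)
  • {0,8,9}:  v_{0} + v_{8} + v_{9} = v_{7} ; sig = (3; 1)
  • {2,6,7}:  v_{2} + v_{6} + v_{7} = v_{3} ; sig = (3; 1)
  • {2,9,10}:  v_{2} + v_{9} + v_{10} = v_{5} ; sig = (3; 1)
  • {2,6,9}:  v_{2} + v_{6} + v_{9} = v_{3} + v_{5} ; sig = (3; 1,1)
  • {8,9,10,11}:  v_{8} + v_{9} + v_{10} + v_{11} = v_{1} ; sig = (4; 1)
  • {0,6,7,8,10}:  v_{0} + v_{6} + v_{7} + v_{8} + v_{10} = v_{4} ; sig = (5; 1)

Hence PRS(X_Σ) =
    (2; —)
    (2; 1)
    (2; 1)
    (2; 1)
    (2; 1,1,1)
    (2; 1,1,1)
    (2; 1,1,1)
    (2; 1,1,1)
    (2; 1,1,1)
    (2; 1,1,1,2)
    (2; 1,1,1,2)
    (2; 1,1,2)
    (2; 1,1,2)
    (2; 1,2,3)
    (3; —)
    (3; —)
    (3; 1)
    (3; 1)
    (3; 1)
    (3; 1,1)
    (4; 1)
    (5; 1)
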